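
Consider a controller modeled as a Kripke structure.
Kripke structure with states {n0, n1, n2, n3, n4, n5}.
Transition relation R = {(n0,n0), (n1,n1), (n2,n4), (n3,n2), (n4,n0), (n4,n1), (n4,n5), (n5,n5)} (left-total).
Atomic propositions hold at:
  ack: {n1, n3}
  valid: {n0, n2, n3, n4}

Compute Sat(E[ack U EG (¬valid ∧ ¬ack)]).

Sat(¬valid) = {n1, n5}
Sat(¬ack) = {n0, n2, n4, n5}
Sat(¬valid ∧ ¬ack) = {n5}
EG (¬valid ∧ ¬ack): greatest fixpoint, start Z0 = {n5}, keep only states in Sat with some successor in Z. Already a fixed point.
Sat(EG (¬valid ∧ ¬ack)) = {n5}
E[ack U EG (¬valid ∧ ¬ack)]: least fixpoint, start Z0 = Sat(EG (¬valid ∧ ¬ack)) = {n5}, add states in Sat(ack) with some successor in Z. Already a fixed point.
Sat(E[ack U EG (¬valid ∧ ¬ack)]) = {n5}

{n5}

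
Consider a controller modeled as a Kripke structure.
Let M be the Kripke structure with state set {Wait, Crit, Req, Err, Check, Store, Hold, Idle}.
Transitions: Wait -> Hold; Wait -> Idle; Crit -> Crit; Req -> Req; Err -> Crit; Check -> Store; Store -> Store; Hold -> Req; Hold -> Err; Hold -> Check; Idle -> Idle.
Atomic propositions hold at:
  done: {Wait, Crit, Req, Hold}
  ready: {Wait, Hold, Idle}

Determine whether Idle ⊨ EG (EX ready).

Yes

Sat(EX ready) = {s : some successor in {Wait, Hold, Idle}} = {Wait, Idle}
EG (EX ready): greatest fixpoint, start Z0 = {Wait, Idle}, keep only states in Sat with some successor in Z. Already a fixed point.
Sat(EG (EX ready)) = {Wait, Idle}
Idle ∈ Sat(EG (EX ready)) = {Wait, Idle}, so the formula holds at Idle.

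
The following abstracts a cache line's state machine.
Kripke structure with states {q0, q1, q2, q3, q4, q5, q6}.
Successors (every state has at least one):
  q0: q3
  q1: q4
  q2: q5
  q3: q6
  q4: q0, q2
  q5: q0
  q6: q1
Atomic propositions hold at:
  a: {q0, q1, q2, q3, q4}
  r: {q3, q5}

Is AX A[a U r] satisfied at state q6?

A[a U r]: least fixpoint, start Z0 = Sat(r) = {q3, q5}, add states in Sat(a) with every successor in Z. Z1 = {q0, q2, q3, q5}; Z2 = {q0, q2, q3, q4, q5}; Z3 = {q0, q1, q2, q3, q4, q5}; fixed.
Sat(A[a U r]) = {q0, q1, q2, q3, q4, q5}
Sat(AX A[a U r]) = {s : every successor in {q0, q1, q2, q3, q4, q5}} = {q0, q1, q2, q4, q5, q6}
q6 ∈ Sat(AX A[a U r]) = {q0, q1, q2, q4, q5, q6}, so the formula holds at q6.

Yes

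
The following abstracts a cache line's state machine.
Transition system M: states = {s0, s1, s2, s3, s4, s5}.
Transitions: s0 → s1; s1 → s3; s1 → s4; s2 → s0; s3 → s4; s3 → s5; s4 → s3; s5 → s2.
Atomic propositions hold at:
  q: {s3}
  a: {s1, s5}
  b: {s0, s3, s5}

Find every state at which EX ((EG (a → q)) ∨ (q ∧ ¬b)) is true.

Sat(a → q) = {s0, s2, s3, s4}
EG (a → q): greatest fixpoint, start Z0 = {s0, s2, s3, s4}, keep only states in Sat with some successor in Z. Z1 = {s2, s3, s4}; Z2 = {s3, s4}; fixed.
Sat(EG (a → q)) = {s3, s4}
Sat(¬b) = {s1, s2, s4}
Sat(q ∧ ¬b) = ∅
Sat((EG (a → q)) ∨ (q ∧ ¬b)) = {s3, s4}
Sat(EX ((EG (a → q)) ∨ (q ∧ ¬b))) = {s : some successor in {s3, s4}} = {s1, s3, s4}

{s1, s3, s4}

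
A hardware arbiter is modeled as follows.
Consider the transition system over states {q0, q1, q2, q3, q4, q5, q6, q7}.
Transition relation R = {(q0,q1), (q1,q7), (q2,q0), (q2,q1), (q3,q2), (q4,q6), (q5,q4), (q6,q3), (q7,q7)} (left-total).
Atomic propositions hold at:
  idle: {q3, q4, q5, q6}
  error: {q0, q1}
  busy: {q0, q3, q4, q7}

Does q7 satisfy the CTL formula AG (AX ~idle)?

Sat(~idle) = {q0, q1, q2, q7}
Sat(AX ~idle) = {s : every successor in {q0, q1, q2, q7}} = {q0, q1, q2, q3, q7}
AG (AX ~idle): greatest fixpoint, start Z0 = {q0, q1, q2, q3, q7}, keep only states in Sat with every successor in Z. Already a fixed point.
Sat(AG (AX ~idle)) = {q0, q1, q2, q3, q7}
q7 ∈ Sat(AG (AX ~idle)) = {q0, q1, q2, q3, q7}, so the formula holds at q7.

Yes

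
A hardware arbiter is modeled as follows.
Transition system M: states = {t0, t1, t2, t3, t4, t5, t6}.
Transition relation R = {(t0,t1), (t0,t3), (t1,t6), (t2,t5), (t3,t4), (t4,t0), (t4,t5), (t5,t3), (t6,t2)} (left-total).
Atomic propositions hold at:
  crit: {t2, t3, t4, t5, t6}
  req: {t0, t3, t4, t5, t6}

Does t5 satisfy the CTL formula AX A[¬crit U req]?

Yes

Sat(¬crit) = {t0, t1}
A[¬crit U req]: least fixpoint, start Z0 = Sat(req) = {t0, t3, t4, t5, t6}, add states in Sat(¬crit) with every successor in Z. Z1 = {t0, t1, t3, t4, t5, t6}; fixed.
Sat(A[¬crit U req]) = {t0, t1, t3, t4, t5, t6}
Sat(AX A[¬crit U req]) = {s : every successor in {t0, t1, t3, t4, t5, t6}} = {t0, t1, t2, t3, t4, t5}
t5 ∈ Sat(AX A[¬crit U req]) = {t0, t1, t2, t3, t4, t5}, so the formula holds at t5.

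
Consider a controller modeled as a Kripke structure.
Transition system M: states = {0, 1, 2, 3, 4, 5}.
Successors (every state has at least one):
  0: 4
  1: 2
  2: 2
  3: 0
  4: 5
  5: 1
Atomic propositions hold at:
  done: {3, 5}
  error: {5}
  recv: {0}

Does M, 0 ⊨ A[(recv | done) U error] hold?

No

Sat(recv | done) = {0, 3, 5}
A[(recv | done) U error]: least fixpoint, start Z0 = Sat(error) = {5}, add states in Sat(recv | done) with every successor in Z. Already a fixed point.
Sat(A[(recv | done) U error]) = {5}
0 ∉ Sat(A[(recv | done) U error]) = {5}, so the formula does not hold at 0.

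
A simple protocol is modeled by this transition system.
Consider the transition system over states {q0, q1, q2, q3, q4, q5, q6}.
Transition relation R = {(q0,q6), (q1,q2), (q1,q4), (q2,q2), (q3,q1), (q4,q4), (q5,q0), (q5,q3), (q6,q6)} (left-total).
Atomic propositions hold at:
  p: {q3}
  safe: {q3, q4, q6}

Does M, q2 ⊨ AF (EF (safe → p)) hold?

Yes

Sat(safe → p) = {q0, q1, q2, q3, q5}
EF (safe → p): least fixpoint, start Z0 = {q0, q1, q2, q3, q5}, add states with some successor in Z. Already a fixed point.
Sat(EF (safe → p)) = {q0, q1, q2, q3, q5}
AF (EF (safe → p)): least fixpoint, start Z0 = {q0, q1, q2, q3, q5}, add states with every successor in Z. Already a fixed point.
Sat(AF (EF (safe → p))) = {q0, q1, q2, q3, q5}
q2 ∈ Sat(AF (EF (safe → p))) = {q0, q1, q2, q3, q5}, so the formula holds at q2.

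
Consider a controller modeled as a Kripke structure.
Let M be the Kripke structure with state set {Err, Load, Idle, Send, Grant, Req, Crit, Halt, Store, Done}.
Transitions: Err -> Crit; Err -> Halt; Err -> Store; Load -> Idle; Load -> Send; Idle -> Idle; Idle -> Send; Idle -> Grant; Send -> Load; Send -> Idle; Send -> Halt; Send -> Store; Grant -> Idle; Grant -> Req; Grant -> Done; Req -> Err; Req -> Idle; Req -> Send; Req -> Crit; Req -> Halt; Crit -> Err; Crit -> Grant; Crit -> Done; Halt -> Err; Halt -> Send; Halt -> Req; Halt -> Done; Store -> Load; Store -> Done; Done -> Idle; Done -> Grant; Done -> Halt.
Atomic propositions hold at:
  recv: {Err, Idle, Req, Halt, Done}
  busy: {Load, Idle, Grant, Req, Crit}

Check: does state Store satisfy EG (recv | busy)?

Sat(recv | busy) = {Err, Load, Idle, Grant, Req, Crit, Halt, Done}
EG (recv | busy): greatest fixpoint, start Z0 = {Err, Load, Idle, Grant, Req, Crit, Halt, Done}, keep only states in Sat with some successor in Z. Already a fixed point.
Sat(EG (recv | busy)) = {Err, Load, Idle, Grant, Req, Crit, Halt, Done}
Store ∉ Sat(EG (recv | busy)) = {Err, Load, Idle, Grant, Req, Crit, Halt, Done}, so the formula does not hold at Store.

No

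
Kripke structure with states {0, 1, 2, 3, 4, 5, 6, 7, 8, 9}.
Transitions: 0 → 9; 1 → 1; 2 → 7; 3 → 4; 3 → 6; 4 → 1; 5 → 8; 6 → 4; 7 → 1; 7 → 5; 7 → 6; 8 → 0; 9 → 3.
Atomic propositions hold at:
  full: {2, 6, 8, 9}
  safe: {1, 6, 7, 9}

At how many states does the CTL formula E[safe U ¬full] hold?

8

Sat(¬full) = {0, 1, 3, 4, 5, 7}
E[safe U ¬full]: least fixpoint, start Z0 = Sat(¬full) = {0, 1, 3, 4, 5, 7}, add states in Sat(safe) with some successor in Z. Z1 = {0, 1, 3, 4, 5, 6, 7, 9}; fixed.
Sat(E[safe U ¬full]) = {0, 1, 3, 4, 5, 6, 7, 9}
|Sat(E[safe U ¬full])| = |{0, 1, 3, 4, 5, 6, 7, 9}| = 8.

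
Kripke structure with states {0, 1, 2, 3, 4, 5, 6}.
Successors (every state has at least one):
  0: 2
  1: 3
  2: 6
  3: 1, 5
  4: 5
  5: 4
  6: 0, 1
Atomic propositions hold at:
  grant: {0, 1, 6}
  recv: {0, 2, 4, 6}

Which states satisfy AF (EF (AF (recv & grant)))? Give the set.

Sat(recv & grant) = {0, 6}
AF (recv & grant): least fixpoint, start Z0 = {0, 6}, add states with every successor in Z. Z1 = {0, 2, 6}; fixed.
Sat(AF (recv & grant)) = {0, 2, 6}
EF (AF (recv & grant)): least fixpoint, start Z0 = {0, 2, 6}, add states with some successor in Z. Already a fixed point.
Sat(EF (AF (recv & grant))) = {0, 2, 6}
AF (EF (AF (recv & grant))): least fixpoint, start Z0 = {0, 2, 6}, add states with every successor in Z. Already a fixed point.
Sat(AF (EF (AF (recv & grant)))) = {0, 2, 6}

{0, 2, 6}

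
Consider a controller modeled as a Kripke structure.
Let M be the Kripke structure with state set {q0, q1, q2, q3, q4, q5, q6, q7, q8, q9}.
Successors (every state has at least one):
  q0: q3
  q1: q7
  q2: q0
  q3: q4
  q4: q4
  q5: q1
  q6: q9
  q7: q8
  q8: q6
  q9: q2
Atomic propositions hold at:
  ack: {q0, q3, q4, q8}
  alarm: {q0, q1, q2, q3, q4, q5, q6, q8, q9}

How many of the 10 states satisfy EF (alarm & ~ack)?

7

Sat(~ack) = {q1, q2, q5, q6, q7, q9}
Sat(alarm & ~ack) = {q1, q2, q5, q6, q9}
EF (alarm & ~ack): least fixpoint, start Z0 = {q1, q2, q5, q6, q9}, add states with some successor in Z. Z1 = {q1, q2, q5, q6, q8, q9}; Z2 = {q1, q2, q5, q6, q7, q8, q9}; fixed.
Sat(EF (alarm & ~ack)) = {q1, q2, q5, q6, q7, q8, q9}
|Sat(EF (alarm & ~ack))| = |{q1, q2, q5, q6, q7, q8, q9}| = 7.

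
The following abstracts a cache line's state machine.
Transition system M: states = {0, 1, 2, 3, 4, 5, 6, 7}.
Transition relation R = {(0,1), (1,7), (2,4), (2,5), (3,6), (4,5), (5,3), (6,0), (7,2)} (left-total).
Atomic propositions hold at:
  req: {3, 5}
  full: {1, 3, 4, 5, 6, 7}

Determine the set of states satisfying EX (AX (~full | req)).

{1, 2, 3, 4}

Sat(~full) = {0, 2}
Sat(~full | req) = {0, 2, 3, 5}
Sat(AX (~full | req)) = {s : every successor in {0, 2, 3, 5}} = {4, 5, 6, 7}
Sat(EX (AX (~full | req))) = {s : some successor in {4, 5, 6, 7}} = {1, 2, 3, 4}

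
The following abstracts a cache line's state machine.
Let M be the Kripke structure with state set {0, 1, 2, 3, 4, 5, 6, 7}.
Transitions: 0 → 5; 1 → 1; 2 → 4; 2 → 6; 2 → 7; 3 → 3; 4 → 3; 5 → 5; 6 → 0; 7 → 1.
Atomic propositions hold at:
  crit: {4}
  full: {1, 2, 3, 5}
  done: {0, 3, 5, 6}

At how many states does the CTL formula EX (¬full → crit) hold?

7

Sat(¬full) = {0, 4, 6, 7}
Sat(¬full → crit) = {1, 2, 3, 4, 5}
Sat(EX (¬full → crit)) = {s : some successor in {1, 2, 3, 4, 5}} = {0, 1, 2, 3, 4, 5, 7}
|Sat(EX (¬full → crit))| = |{0, 1, 2, 3, 4, 5, 7}| = 7.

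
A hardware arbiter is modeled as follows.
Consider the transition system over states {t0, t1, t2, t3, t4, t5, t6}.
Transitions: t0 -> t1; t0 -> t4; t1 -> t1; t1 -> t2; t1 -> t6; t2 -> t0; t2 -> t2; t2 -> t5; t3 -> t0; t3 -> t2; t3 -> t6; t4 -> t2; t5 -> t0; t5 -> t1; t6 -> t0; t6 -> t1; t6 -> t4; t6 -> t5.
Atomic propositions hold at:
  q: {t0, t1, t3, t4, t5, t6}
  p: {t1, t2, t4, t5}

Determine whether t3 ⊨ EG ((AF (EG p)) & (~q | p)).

No

EG p: greatest fixpoint, start Z0 = {t1, t2, t4, t5}, keep only states in Sat with some successor in Z. Already a fixed point.
Sat(EG p) = {t1, t2, t4, t5}
AF (EG p): least fixpoint, start Z0 = {t1, t2, t4, t5}, add states with every successor in Z. Z1 = {t0, t1, t2, t4, t5}; Z2 = {t0, t1, t2, t4, t5, t6}; Z3 = {t0, t1, t2, t3, t4, t5, t6}; fixed.
Sat(AF (EG p)) = {t0, t1, t2, t3, t4, t5, t6}
Sat(~q) = {t2}
Sat(~q | p) = {t1, t2, t4, t5}
Sat((AF (EG p)) & (~q | p)) = {t1, t2, t4, t5}
EG ((AF (EG p)) & (~q | p)): greatest fixpoint, start Z0 = {t1, t2, t4, t5}, keep only states in Sat with some successor in Z. Already a fixed point.
Sat(EG ((AF (EG p)) & (~q | p))) = {t1, t2, t4, t5}
t3 ∉ Sat(EG ((AF (EG p)) & (~q | p))) = {t1, t2, t4, t5}, so the formula does not hold at t3.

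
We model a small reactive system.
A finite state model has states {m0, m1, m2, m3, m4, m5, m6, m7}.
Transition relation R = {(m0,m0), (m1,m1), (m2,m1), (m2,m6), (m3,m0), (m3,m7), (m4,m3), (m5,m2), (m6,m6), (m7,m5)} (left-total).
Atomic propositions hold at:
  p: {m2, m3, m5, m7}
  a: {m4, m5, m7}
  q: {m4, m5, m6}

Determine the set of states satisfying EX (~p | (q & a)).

{m0, m1, m2, m3, m6, m7}

Sat(~p) = {m0, m1, m4, m6}
Sat(q & a) = {m4, m5}
Sat(~p | (q & a)) = {m0, m1, m4, m5, m6}
Sat(EX (~p | (q & a))) = {s : some successor in {m0, m1, m4, m5, m6}} = {m0, m1, m2, m3, m6, m7}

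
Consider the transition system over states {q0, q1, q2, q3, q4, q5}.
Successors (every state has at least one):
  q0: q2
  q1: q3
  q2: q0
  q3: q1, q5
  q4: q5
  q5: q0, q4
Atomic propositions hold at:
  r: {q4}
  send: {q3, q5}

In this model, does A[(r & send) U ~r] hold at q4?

Sat(r & send) = ∅
Sat(~r) = {q0, q1, q2, q3, q5}
A[(r & send) U ~r]: least fixpoint, start Z0 = Sat(~r) = {q0, q1, q2, q3, q5}, add states in Sat(r & send) with every successor in Z. Already a fixed point.
Sat(A[(r & send) U ~r]) = {q0, q1, q2, q3, q5}
q4 ∉ Sat(A[(r & send) U ~r]) = {q0, q1, q2, q3, q5}, so the formula does not hold at q4.

No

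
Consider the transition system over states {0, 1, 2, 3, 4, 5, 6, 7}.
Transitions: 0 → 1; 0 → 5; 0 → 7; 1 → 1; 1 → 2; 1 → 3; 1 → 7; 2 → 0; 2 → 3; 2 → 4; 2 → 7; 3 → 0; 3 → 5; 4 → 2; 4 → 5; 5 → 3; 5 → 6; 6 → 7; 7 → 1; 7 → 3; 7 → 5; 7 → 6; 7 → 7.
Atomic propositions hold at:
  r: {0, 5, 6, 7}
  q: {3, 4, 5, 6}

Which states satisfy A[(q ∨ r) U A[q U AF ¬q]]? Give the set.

{0, 1, 2, 6, 7}

Sat(q ∨ r) = {0, 3, 4, 5, 6, 7}
Sat(¬q) = {0, 1, 2, 7}
AF ¬q: least fixpoint, start Z0 = {0, 1, 2, 7}, add states with every successor in Z. Z1 = {0, 1, 2, 6, 7}; fixed.
Sat(AF ¬q) = {0, 1, 2, 6, 7}
A[q U AF ¬q]: least fixpoint, start Z0 = Sat(AF ¬q) = {0, 1, 2, 6, 7}, add states in Sat(q) with every successor in Z. Already a fixed point.
Sat(A[q U AF ¬q]) = {0, 1, 2, 6, 7}
A[(q ∨ r) U A[q U AF ¬q]]: least fixpoint, start Z0 = Sat(A[q U AF ¬q]) = {0, 1, 2, 6, 7}, add states in Sat(q ∨ r) with every successor in Z. Already a fixed point.
Sat(A[(q ∨ r) U A[q U AF ¬q]]) = {0, 1, 2, 6, 7}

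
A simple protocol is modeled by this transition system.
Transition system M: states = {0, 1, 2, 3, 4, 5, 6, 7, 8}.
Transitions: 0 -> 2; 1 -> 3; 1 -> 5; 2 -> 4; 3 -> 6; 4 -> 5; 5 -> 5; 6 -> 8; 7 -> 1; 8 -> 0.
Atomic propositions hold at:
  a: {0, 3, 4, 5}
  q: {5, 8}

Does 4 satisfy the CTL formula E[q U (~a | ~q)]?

Yes

Sat(~a) = {1, 2, 6, 7, 8}
Sat(~q) = {0, 1, 2, 3, 4, 6, 7}
Sat(~a | ~q) = {0, 1, 2, 3, 4, 6, 7, 8}
E[q U (~a | ~q)]: least fixpoint, start Z0 = Sat((~a | ~q)) = {0, 1, 2, 3, 4, 6, 7, 8}, add states in Sat(q) with some successor in Z. Already a fixed point.
Sat(E[q U (~a | ~q)]) = {0, 1, 2, 3, 4, 6, 7, 8}
4 ∈ Sat(E[q U (~a | ~q)]) = {0, 1, 2, 3, 4, 6, 7, 8}, so the formula holds at 4.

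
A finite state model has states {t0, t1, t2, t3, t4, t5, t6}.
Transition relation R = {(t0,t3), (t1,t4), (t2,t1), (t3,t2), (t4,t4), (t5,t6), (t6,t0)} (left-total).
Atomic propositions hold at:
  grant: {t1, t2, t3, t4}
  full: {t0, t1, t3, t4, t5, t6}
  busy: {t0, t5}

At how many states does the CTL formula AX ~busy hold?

Sat(~busy) = {t1, t2, t3, t4, t6}
Sat(AX ~busy) = {s : every successor in {t1, t2, t3, t4, t6}} = {t0, t1, t2, t3, t4, t5}
|Sat(AX ~busy)| = |{t0, t1, t2, t3, t4, t5}| = 6.

6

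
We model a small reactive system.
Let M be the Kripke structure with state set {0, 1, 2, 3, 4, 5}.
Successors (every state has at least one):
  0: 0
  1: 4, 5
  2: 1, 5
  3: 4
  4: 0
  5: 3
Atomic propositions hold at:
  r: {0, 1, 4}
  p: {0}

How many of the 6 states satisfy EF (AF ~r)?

4

Sat(~r) = {2, 3, 5}
AF ~r: least fixpoint, start Z0 = {2, 3, 5}, add states with every successor in Z. Already a fixed point.
Sat(AF ~r) = {2, 3, 5}
EF (AF ~r): least fixpoint, start Z0 = {2, 3, 5}, add states with some successor in Z. Z1 = {1, 2, 3, 5}; fixed.
Sat(EF (AF ~r)) = {1, 2, 3, 5}
|Sat(EF (AF ~r))| = |{1, 2, 3, 5}| = 4.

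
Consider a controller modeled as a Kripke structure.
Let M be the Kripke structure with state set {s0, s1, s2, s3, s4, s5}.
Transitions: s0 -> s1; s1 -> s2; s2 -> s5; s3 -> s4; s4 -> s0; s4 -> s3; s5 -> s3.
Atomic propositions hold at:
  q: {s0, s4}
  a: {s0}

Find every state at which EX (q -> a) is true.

{s0, s1, s2, s4, s5}

Sat(q -> a) = {s0, s1, s2, s3, s5}
Sat(EX (q -> a)) = {s : some successor in {s0, s1, s2, s3, s5}} = {s0, s1, s2, s4, s5}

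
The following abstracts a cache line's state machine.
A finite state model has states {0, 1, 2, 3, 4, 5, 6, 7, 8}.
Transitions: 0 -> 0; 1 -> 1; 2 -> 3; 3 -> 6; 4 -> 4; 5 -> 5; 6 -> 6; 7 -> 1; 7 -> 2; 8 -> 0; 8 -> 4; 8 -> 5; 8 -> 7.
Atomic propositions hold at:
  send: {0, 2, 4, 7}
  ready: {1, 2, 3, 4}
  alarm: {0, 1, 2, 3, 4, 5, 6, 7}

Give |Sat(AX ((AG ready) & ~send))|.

1

AG ready: greatest fixpoint, start Z0 = {1, 2, 3, 4}, keep only states in Sat with every successor in Z. Z1 = {1, 2, 4}; Z2 = {1, 4}; fixed.
Sat(AG ready) = {1, 4}
Sat(~send) = {1, 3, 5, 6, 8}
Sat((AG ready) & ~send) = {1}
Sat(AX ((AG ready) & ~send)) = {s : every successor in {1}} = {1}
|Sat(AX ((AG ready) & ~send))| = |{1}| = 1.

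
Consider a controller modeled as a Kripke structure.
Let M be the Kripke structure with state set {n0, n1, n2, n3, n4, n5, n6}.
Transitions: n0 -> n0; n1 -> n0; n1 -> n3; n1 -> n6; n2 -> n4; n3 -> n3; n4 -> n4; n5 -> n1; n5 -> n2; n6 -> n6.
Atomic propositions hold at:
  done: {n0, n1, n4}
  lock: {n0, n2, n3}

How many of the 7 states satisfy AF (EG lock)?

EG lock: greatest fixpoint, start Z0 = {n0, n2, n3}, keep only states in Sat with some successor in Z. Z1 = {n0, n3}; fixed.
Sat(EG lock) = {n0, n3}
AF (EG lock): least fixpoint, start Z0 = {n0, n3}, add states with every successor in Z. Already a fixed point.
Sat(AF (EG lock)) = {n0, n3}
|Sat(AF (EG lock))| = |{n0, n3}| = 2.

2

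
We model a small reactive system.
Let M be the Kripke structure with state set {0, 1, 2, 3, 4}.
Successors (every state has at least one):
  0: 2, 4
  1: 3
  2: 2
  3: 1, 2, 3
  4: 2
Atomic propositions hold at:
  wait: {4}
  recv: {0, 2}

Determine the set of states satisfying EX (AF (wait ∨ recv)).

Sat(wait ∨ recv) = {0, 2, 4}
AF (wait ∨ recv): least fixpoint, start Z0 = {0, 2, 4}, add states with every successor in Z. Already a fixed point.
Sat(AF (wait ∨ recv)) = {0, 2, 4}
Sat(EX (AF (wait ∨ recv))) = {s : some successor in {0, 2, 4}} = {0, 2, 3, 4}

{0, 2, 3, 4}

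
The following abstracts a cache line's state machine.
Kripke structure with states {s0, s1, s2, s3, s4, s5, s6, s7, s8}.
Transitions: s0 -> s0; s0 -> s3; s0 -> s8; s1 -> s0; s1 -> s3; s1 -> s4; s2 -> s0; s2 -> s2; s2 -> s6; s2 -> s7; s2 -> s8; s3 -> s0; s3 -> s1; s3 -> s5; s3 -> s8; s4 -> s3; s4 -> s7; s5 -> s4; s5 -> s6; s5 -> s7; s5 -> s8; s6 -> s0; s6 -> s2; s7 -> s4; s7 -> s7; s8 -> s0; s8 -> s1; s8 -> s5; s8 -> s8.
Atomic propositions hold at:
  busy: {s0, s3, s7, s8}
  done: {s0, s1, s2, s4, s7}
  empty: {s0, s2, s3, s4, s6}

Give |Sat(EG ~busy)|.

Sat(~busy) = {s1, s2, s4, s5, s6}
EG ~busy: greatest fixpoint, start Z0 = {s1, s2, s4, s5, s6}, keep only states in Sat with some successor in Z. Z1 = {s1, s2, s5, s6}; Z2 = {s2, s5, s6}; fixed.
Sat(EG ~busy) = {s2, s5, s6}
|Sat(EG ~busy)| = |{s2, s5, s6}| = 3.

3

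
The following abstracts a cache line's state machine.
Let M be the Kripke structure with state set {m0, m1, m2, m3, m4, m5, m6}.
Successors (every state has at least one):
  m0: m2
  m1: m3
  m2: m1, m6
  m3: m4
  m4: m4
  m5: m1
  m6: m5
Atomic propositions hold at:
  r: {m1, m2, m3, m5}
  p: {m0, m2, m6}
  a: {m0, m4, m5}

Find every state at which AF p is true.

{m0, m2, m6}

AF p: least fixpoint, start Z0 = {m0, m2, m6}, add states with every successor in Z. Already a fixed point.
Sat(AF p) = {m0, m2, m6}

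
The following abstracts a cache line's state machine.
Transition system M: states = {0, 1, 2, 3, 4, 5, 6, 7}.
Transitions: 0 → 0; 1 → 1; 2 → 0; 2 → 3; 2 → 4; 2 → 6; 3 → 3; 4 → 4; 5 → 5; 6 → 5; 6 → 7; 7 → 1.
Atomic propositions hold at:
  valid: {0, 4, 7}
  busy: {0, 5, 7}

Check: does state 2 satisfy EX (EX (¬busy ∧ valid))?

Sat(¬busy) = {1, 2, 3, 4, 6}
Sat(¬busy ∧ valid) = {4}
Sat(EX (¬busy ∧ valid)) = {s : some successor in {4}} = {2, 4}
Sat(EX (EX (¬busy ∧ valid))) = {s : some successor in {2, 4}} = {2, 4}
2 ∈ Sat(EX (EX (¬busy ∧ valid))) = {2, 4}, so the formula holds at 2.

Yes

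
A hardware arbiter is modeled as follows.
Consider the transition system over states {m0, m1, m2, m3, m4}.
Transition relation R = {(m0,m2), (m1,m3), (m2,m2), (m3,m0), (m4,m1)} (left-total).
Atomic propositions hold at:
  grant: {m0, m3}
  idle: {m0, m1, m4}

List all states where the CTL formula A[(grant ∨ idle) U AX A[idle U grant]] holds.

{m1, m3, m4}

Sat(grant ∨ idle) = {m0, m1, m3, m4}
A[idle U grant]: least fixpoint, start Z0 = Sat(grant) = {m0, m3}, add states in Sat(idle) with every successor in Z. Z1 = {m0, m1, m3}; Z2 = {m0, m1, m3, m4}; fixed.
Sat(A[idle U grant]) = {m0, m1, m3, m4}
Sat(AX A[idle U grant]) = {s : every successor in {m0, m1, m3, m4}} = {m1, m3, m4}
A[(grant ∨ idle) U AX A[idle U grant]]: least fixpoint, start Z0 = Sat(AX A[idle U grant]) = {m1, m3, m4}, add states in Sat(grant ∨ idle) with every successor in Z. Already a fixed point.
Sat(A[(grant ∨ idle) U AX A[idle U grant]]) = {m1, m3, m4}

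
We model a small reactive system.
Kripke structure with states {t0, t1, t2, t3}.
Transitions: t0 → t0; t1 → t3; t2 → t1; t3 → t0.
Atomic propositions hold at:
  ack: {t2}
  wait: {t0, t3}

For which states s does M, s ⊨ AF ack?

{t2}

AF ack: least fixpoint, start Z0 = {t2}, add states with every successor in Z. Already a fixed point.
Sat(AF ack) = {t2}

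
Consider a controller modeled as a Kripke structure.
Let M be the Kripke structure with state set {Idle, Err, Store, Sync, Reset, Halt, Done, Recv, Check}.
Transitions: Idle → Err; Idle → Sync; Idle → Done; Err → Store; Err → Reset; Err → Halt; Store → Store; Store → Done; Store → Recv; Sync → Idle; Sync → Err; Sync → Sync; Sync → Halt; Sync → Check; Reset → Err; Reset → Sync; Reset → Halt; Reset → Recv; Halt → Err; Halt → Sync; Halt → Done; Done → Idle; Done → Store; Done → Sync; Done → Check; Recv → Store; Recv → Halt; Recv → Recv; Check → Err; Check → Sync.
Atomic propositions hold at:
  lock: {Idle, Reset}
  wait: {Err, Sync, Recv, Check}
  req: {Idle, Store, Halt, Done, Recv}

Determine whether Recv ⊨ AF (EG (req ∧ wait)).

Sat(req ∧ wait) = {Recv}
EG (req ∧ wait): greatest fixpoint, start Z0 = {Recv}, keep only states in Sat with some successor in Z. Already a fixed point.
Sat(EG (req ∧ wait)) = {Recv}
AF (EG (req ∧ wait)): least fixpoint, start Z0 = {Recv}, add states with every successor in Z. Already a fixed point.
Sat(AF (EG (req ∧ wait))) = {Recv}
Recv ∈ Sat(AF (EG (req ∧ wait))) = {Recv}, so the formula holds at Recv.

Yes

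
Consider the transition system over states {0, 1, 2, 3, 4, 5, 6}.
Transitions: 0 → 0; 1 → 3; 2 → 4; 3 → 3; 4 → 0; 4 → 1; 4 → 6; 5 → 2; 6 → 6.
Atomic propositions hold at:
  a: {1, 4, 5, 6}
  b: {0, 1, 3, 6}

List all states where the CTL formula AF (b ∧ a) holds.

{1, 6}

Sat(b ∧ a) = {1, 6}
AF (b ∧ a): least fixpoint, start Z0 = {1, 6}, add states with every successor in Z. Already a fixed point.
Sat(AF (b ∧ a)) = {1, 6}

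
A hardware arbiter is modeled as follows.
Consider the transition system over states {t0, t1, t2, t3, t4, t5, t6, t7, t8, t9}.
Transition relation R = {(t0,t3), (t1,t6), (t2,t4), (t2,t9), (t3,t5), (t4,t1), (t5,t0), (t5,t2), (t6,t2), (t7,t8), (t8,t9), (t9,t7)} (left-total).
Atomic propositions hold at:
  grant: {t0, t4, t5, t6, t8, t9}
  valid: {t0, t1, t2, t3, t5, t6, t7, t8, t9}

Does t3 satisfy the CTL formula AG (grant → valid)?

Sat(grant → valid) = {t0, t1, t2, t3, t5, t6, t7, t8, t9}
AG (grant → valid): greatest fixpoint, start Z0 = {t0, t1, t2, t3, t5, t6, t7, t8, t9}, keep only states in Sat with every successor in Z. Z1 = {t0, t1, t3, t5, t6, t7, t8, t9}; Z2 = {t0, t1, t3, t7, t8, t9}; Z3 = {t0, t7, t8, t9}; Z4 = {t7, t8, t9}; fixed.
Sat(AG (grant → valid)) = {t7, t8, t9}
t3 ∉ Sat(AG (grant → valid)) = {t7, t8, t9}, so the formula does not hold at t3.

No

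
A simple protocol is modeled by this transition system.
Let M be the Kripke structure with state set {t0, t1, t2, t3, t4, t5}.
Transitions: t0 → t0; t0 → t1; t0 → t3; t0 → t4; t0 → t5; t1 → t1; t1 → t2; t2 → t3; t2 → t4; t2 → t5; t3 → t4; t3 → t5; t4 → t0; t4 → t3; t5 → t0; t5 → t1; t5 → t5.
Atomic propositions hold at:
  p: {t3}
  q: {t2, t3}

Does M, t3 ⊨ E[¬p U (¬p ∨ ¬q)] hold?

Sat(¬p) = {t0, t1, t2, t4, t5}
Sat(¬q) = {t0, t1, t4, t5}
Sat(¬p ∨ ¬q) = {t0, t1, t2, t4, t5}
E[¬p U (¬p ∨ ¬q)]: least fixpoint, start Z0 = Sat((¬p ∨ ¬q)) = {t0, t1, t2, t4, t5}, add states in Sat(¬p) with some successor in Z. Already a fixed point.
Sat(E[¬p U (¬p ∨ ¬q)]) = {t0, t1, t2, t4, t5}
t3 ∉ Sat(E[¬p U (¬p ∨ ¬q)]) = {t0, t1, t2, t4, t5}, so the formula does not hold at t3.

No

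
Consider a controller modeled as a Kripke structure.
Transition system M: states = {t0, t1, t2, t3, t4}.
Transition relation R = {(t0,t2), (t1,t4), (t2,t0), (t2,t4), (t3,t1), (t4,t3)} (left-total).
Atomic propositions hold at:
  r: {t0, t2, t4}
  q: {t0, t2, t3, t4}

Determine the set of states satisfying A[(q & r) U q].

Sat(q & r) = {t0, t2, t4}
A[(q & r) U q]: least fixpoint, start Z0 = Sat(q) = {t0, t2, t3, t4}, add states in Sat(q & r) with every successor in Z. Already a fixed point.
Sat(A[(q & r) U q]) = {t0, t2, t3, t4}

{t0, t2, t3, t4}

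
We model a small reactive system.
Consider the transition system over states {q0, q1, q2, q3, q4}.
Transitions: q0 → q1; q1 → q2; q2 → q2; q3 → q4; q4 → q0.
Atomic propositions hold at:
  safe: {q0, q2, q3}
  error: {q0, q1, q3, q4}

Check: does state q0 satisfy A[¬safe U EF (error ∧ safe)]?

Yes

Sat(¬safe) = {q1, q4}
Sat(error ∧ safe) = {q0, q3}
EF (error ∧ safe): least fixpoint, start Z0 = {q0, q3}, add states with some successor in Z. Z1 = {q0, q3, q4}; fixed.
Sat(EF (error ∧ safe)) = {q0, q3, q4}
A[¬safe U EF (error ∧ safe)]: least fixpoint, start Z0 = Sat(EF (error ∧ safe)) = {q0, q3, q4}, add states in Sat(¬safe) with every successor in Z. Already a fixed point.
Sat(A[¬safe U EF (error ∧ safe)]) = {q0, q3, q4}
q0 ∈ Sat(A[¬safe U EF (error ∧ safe)]) = {q0, q3, q4}, so the formula holds at q0.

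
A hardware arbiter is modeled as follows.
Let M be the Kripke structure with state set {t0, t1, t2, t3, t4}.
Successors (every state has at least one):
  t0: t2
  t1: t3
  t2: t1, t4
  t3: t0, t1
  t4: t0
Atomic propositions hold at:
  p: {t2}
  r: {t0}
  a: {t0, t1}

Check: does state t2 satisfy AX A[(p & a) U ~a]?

Sat(p & a) = ∅
Sat(~a) = {t2, t3, t4}
A[(p & a) U ~a]: least fixpoint, start Z0 = Sat(~a) = {t2, t3, t4}, add states in Sat(p & a) with every successor in Z. Already a fixed point.
Sat(A[(p & a) U ~a]) = {t2, t3, t4}
Sat(AX A[(p & a) U ~a]) = {s : every successor in {t2, t3, t4}} = {t0, t1}
t2 ∉ Sat(AX A[(p & a) U ~a]) = {t0, t1}, so the formula does not hold at t2.

No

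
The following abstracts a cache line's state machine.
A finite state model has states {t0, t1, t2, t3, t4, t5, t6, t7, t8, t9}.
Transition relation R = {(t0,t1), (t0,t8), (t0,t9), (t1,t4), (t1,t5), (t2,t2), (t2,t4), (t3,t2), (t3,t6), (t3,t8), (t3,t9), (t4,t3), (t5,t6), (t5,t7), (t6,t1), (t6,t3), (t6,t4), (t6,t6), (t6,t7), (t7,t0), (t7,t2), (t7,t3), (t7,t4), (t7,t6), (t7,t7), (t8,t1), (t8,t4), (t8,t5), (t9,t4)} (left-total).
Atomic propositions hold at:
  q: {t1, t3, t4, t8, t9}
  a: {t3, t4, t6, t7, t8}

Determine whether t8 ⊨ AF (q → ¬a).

No

Sat(¬a) = {t0, t1, t2, t5, t9}
Sat(q → ¬a) = {t0, t1, t2, t5, t6, t7, t9}
AF (q → ¬a): least fixpoint, start Z0 = {t0, t1, t2, t5, t6, t7, t9}, add states with every successor in Z. Already a fixed point.
Sat(AF (q → ¬a)) = {t0, t1, t2, t5, t6, t7, t9}
t8 ∉ Sat(AF (q → ¬a)) = {t0, t1, t2, t5, t6, t7, t9}, so the formula does not hold at t8.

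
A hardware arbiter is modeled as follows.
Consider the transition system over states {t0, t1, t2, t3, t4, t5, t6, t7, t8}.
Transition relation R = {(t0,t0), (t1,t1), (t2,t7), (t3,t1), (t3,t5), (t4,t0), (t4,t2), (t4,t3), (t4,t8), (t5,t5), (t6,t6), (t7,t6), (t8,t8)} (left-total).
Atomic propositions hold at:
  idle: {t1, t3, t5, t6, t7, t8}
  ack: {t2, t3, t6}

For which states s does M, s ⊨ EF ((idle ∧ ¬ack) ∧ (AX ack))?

Sat(¬ack) = {t0, t1, t4, t5, t7, t8}
Sat(idle ∧ ¬ack) = {t1, t5, t7, t8}
Sat(AX ack) = {s : every successor in {t2, t3, t6}} = {t6, t7}
Sat((idle ∧ ¬ack) ∧ (AX ack)) = {t7}
EF ((idle ∧ ¬ack) ∧ (AX ack)): least fixpoint, start Z0 = {t7}, add states with some successor in Z. Z1 = {t2, t7}; Z2 = {t2, t4, t7}; fixed.
Sat(EF ((idle ∧ ¬ack) ∧ (AX ack))) = {t2, t4, t7}

{t2, t4, t7}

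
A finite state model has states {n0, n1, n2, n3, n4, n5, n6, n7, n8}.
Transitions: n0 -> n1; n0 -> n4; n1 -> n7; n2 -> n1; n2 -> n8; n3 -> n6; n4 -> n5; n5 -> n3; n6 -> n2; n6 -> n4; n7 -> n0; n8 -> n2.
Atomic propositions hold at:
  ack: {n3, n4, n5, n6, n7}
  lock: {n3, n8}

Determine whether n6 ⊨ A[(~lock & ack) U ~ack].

No

Sat(~lock) = {n0, n1, n2, n4, n5, n6, n7}
Sat(~lock & ack) = {n4, n5, n6, n7}
Sat(~ack) = {n0, n1, n2, n8}
A[(~lock & ack) U ~ack]: least fixpoint, start Z0 = Sat(~ack) = {n0, n1, n2, n8}, add states in Sat(~lock & ack) with every successor in Z. Z1 = {n0, n1, n2, n7, n8}; fixed.
Sat(A[(~lock & ack) U ~ack]) = {n0, n1, n2, n7, n8}
n6 ∉ Sat(A[(~lock & ack) U ~ack]) = {n0, n1, n2, n7, n8}, so the formula does not hold at n6.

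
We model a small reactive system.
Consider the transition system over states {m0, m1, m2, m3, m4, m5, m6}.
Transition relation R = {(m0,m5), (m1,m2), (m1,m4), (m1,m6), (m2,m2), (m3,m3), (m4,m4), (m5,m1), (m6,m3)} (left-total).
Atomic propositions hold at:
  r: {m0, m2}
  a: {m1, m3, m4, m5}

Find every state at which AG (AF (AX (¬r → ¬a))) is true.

Sat(¬r) = {m1, m3, m4, m5, m6}
Sat(¬a) = {m0, m2, m6}
Sat(¬r → ¬a) = {m0, m2, m6}
Sat(AX (¬r → ¬a)) = {s : every successor in {m0, m2, m6}} = {m2}
AF (AX (¬r → ¬a)): least fixpoint, start Z0 = {m2}, add states with every successor in Z. Already a fixed point.
Sat(AF (AX (¬r → ¬a))) = {m2}
AG (AF (AX (¬r → ¬a))): greatest fixpoint, start Z0 = {m2}, keep only states in Sat with every successor in Z. Already a fixed point.
Sat(AG (AF (AX (¬r → ¬a)))) = {m2}

{m2}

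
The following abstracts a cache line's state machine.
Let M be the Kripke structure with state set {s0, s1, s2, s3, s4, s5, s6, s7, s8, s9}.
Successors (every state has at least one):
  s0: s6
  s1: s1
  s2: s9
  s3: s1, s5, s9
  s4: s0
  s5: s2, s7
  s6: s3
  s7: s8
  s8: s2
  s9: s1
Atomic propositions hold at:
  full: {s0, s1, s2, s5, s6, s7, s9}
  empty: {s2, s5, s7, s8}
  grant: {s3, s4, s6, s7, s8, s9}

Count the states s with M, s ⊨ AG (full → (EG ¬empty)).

2

Sat(¬empty) = {s0, s1, s3, s4, s6, s9}
EG ¬empty: greatest fixpoint, start Z0 = {s0, s1, s3, s4, s6, s9}, keep only states in Sat with some successor in Z. Already a fixed point.
Sat(EG ¬empty) = {s0, s1, s3, s4, s6, s9}
Sat(full → (EG ¬empty)) = {s0, s1, s3, s4, s6, s8, s9}
AG (full → (EG ¬empty)): greatest fixpoint, start Z0 = {s0, s1, s3, s4, s6, s8, s9}, keep only states in Sat with every successor in Z. Z1 = {s0, s1, s4, s6, s9}; Z2 = {s0, s1, s4, s9}; Z3 = {s1, s4, s9}; Z4 = {s1, s9}; fixed.
Sat(AG (full → (EG ¬empty))) = {s1, s9}
|Sat(AG (full → (EG ¬empty)))| = |{s1, s9}| = 2.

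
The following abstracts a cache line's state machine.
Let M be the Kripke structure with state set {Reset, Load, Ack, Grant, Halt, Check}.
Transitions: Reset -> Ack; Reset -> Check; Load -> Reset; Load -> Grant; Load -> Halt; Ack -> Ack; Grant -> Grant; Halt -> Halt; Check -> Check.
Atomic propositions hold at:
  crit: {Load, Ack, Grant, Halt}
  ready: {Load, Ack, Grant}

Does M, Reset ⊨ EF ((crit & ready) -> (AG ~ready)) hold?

Sat(crit & ready) = {Load, Ack, Grant}
Sat(~ready) = {Reset, Halt, Check}
AG ~ready: greatest fixpoint, start Z0 = {Reset, Halt, Check}, keep only states in Sat with every successor in Z. Z1 = {Halt, Check}; fixed.
Sat(AG ~ready) = {Halt, Check}
Sat((crit & ready) -> (AG ~ready)) = {Reset, Halt, Check}
EF ((crit & ready) -> (AG ~ready)): least fixpoint, start Z0 = {Reset, Halt, Check}, add states with some successor in Z. Z1 = {Reset, Load, Halt, Check}; fixed.
Sat(EF ((crit & ready) -> (AG ~ready))) = {Reset, Load, Halt, Check}
Reset ∈ Sat(EF ((crit & ready) -> (AG ~ready))) = {Reset, Load, Halt, Check}, so the formula holds at Reset.

Yes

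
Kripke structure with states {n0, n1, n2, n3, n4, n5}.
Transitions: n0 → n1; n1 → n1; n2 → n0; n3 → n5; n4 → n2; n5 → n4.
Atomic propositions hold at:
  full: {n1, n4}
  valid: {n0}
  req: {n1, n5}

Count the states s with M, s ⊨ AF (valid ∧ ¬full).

Sat(¬full) = {n0, n2, n3, n5}
Sat(valid ∧ ¬full) = {n0}
AF (valid ∧ ¬full): least fixpoint, start Z0 = {n0}, add states with every successor in Z. Z1 = {n0, n2}; Z2 = {n0, n2, n4}; Z3 = {n0, n2, n4, n5}; Z4 = {n0, n2, n3, n4, n5}; fixed.
Sat(AF (valid ∧ ¬full)) = {n0, n2, n3, n4, n5}
|Sat(AF (valid ∧ ¬full))| = |{n0, n2, n3, n4, n5}| = 5.

5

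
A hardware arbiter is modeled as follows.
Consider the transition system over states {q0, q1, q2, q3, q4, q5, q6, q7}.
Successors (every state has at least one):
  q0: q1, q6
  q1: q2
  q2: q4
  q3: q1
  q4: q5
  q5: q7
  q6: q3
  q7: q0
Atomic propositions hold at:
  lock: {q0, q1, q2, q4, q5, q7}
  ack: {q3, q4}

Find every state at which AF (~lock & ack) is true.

Sat(~lock) = {q3, q6}
Sat(~lock & ack) = {q3}
AF (~lock & ack): least fixpoint, start Z0 = {q3}, add states with every successor in Z. Z1 = {q3, q6}; fixed.
Sat(AF (~lock & ack)) = {q3, q6}

{q3, q6}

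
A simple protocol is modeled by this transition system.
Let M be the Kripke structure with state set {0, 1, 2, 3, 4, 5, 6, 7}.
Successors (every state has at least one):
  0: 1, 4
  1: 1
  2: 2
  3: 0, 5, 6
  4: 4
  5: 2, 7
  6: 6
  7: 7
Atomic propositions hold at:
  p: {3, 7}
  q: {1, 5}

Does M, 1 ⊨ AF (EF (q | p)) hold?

Sat(q | p) = {1, 3, 5, 7}
EF (q | p): least fixpoint, start Z0 = {1, 3, 5, 7}, add states with some successor in Z. Z1 = {0, 1, 3, 5, 7}; fixed.
Sat(EF (q | p)) = {0, 1, 3, 5, 7}
AF (EF (q | p)): least fixpoint, start Z0 = {0, 1, 3, 5, 7}, add states with every successor in Z. Already a fixed point.
Sat(AF (EF (q | p))) = {0, 1, 3, 5, 7}
1 ∈ Sat(AF (EF (q | p))) = {0, 1, 3, 5, 7}, so the formula holds at 1.

Yes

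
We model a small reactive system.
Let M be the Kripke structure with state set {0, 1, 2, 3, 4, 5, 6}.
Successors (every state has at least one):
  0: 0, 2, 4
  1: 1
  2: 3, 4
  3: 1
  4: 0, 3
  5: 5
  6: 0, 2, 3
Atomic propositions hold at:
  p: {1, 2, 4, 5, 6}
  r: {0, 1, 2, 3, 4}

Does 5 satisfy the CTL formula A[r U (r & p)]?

No

Sat(r & p) = {1, 2, 4}
A[r U (r & p)]: least fixpoint, start Z0 = Sat((r & p)) = {1, 2, 4}, add states in Sat(r) with every successor in Z. Z1 = {1, 2, 3, 4}; fixed.
Sat(A[r U (r & p)]) = {1, 2, 3, 4}
5 ∉ Sat(A[r U (r & p)]) = {1, 2, 3, 4}, so the formula does not hold at 5.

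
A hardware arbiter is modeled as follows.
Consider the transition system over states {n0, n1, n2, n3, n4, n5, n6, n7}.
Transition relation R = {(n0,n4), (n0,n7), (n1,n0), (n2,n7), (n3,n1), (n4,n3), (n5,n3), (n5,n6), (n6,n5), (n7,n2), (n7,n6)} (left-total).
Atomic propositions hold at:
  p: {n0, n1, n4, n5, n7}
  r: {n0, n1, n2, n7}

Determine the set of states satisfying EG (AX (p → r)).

{n2, n7}

Sat(p → r) = {n0, n1, n2, n3, n6, n7}
Sat(AX (p → r)) = {s : every successor in {n0, n1, n2, n3, n6, n7}} = {n1, n2, n3, n4, n5, n7}
EG (AX (p → r)): greatest fixpoint, start Z0 = {n1, n2, n3, n4, n5, n7}, keep only states in Sat with some successor in Z. Z1 = {n2, n3, n4, n5, n7}; Z2 = {n2, n4, n5, n7}; Z3 = {n2, n7}; fixed.
Sat(EG (AX (p → r))) = {n2, n7}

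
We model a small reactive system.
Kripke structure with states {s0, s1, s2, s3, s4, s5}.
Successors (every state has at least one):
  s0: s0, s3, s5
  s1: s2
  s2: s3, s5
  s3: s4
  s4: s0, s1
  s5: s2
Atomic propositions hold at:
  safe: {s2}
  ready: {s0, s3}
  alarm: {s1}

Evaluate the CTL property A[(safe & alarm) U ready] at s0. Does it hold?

Yes

Sat(safe & alarm) = ∅
A[(safe & alarm) U ready]: least fixpoint, start Z0 = Sat(ready) = {s0, s3}, add states in Sat(safe & alarm) with every successor in Z. Already a fixed point.
Sat(A[(safe & alarm) U ready]) = {s0, s3}
s0 ∈ Sat(A[(safe & alarm) U ready]) = {s0, s3}, so the formula holds at s0.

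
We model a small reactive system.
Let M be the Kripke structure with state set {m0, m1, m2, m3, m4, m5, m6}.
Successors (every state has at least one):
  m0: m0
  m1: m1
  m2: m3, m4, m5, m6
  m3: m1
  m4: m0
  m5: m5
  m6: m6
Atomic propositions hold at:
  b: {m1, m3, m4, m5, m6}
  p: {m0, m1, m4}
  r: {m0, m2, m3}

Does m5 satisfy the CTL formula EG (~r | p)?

Yes

Sat(~r) = {m1, m4, m5, m6}
Sat(~r | p) = {m0, m1, m4, m5, m6}
EG (~r | p): greatest fixpoint, start Z0 = {m0, m1, m4, m5, m6}, keep only states in Sat with some successor in Z. Already a fixed point.
Sat(EG (~r | p)) = {m0, m1, m4, m5, m6}
m5 ∈ Sat(EG (~r | p)) = {m0, m1, m4, m5, m6}, so the formula holds at m5.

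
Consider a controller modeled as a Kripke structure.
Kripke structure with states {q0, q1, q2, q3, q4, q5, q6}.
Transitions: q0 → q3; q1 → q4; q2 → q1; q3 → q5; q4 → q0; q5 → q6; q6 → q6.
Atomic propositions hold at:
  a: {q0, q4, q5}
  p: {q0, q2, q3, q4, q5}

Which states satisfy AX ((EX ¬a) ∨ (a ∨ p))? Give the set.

Sat(¬a) = {q1, q2, q3, q6}
Sat(EX ¬a) = {s : some successor in {q1, q2, q3, q6}} = {q0, q2, q5, q6}
Sat(a ∨ p) = {q0, q2, q3, q4, q5}
Sat((EX ¬a) ∨ (a ∨ p)) = {q0, q2, q3, q4, q5, q6}
Sat(AX ((EX ¬a) ∨ (a ∨ p))) = {s : every successor in {q0, q2, q3, q4, q5, q6}} = {q0, q1, q3, q4, q5, q6}

{q0, q1, q3, q4, q5, q6}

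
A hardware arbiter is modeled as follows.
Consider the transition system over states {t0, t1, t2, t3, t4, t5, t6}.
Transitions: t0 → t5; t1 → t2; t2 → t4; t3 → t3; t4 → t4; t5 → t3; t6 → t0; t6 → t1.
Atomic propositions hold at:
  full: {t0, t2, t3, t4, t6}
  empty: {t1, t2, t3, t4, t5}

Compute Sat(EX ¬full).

Sat(¬full) = {t1, t5}
Sat(EX ¬full) = {s : some successor in {t1, t5}} = {t0, t6}

{t0, t6}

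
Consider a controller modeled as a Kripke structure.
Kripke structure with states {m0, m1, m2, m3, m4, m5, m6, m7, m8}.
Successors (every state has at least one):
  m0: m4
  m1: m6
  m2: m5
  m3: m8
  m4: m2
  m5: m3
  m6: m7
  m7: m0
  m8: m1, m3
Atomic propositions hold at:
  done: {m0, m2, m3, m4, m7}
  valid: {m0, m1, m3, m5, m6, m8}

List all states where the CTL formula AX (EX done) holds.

Sat(EX done) = {s : some successor in {m0, m2, m3, m4, m7}} = {m0, m4, m5, m6, m7, m8}
Sat(AX (EX done)) = {s : every successor in {m0, m4, m5, m6, m7, m8}} = {m0, m1, m2, m3, m6, m7}

{m0, m1, m2, m3, m6, m7}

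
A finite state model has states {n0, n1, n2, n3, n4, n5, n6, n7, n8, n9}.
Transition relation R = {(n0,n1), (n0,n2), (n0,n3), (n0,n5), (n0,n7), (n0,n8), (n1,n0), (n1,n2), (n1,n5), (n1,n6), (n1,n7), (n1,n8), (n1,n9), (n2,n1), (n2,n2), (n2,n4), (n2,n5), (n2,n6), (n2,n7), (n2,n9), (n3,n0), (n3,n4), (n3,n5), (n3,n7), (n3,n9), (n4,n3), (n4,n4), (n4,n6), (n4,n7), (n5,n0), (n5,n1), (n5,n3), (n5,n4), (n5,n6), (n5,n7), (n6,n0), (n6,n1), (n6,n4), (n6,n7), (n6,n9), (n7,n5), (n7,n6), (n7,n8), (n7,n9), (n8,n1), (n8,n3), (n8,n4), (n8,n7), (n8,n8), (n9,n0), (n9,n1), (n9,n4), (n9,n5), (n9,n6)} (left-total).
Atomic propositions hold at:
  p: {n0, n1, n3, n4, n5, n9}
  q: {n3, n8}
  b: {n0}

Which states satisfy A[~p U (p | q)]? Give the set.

{n0, n1, n3, n4, n5, n8, n9}

Sat(~p) = {n2, n6, n7, n8}
Sat(p | q) = {n0, n1, n3, n4, n5, n8, n9}
A[~p U (p | q)]: least fixpoint, start Z0 = Sat((p | q)) = {n0, n1, n3, n4, n5, n8, n9}, add states in Sat(~p) with every successor in Z. Already a fixed point.
Sat(A[~p U (p | q)]) = {n0, n1, n3, n4, n5, n8, n9}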